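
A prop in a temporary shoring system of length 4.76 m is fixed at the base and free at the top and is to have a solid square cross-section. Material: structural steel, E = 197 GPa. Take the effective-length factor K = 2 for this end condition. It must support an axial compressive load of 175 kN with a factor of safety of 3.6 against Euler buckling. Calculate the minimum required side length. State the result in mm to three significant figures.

a ≈ 137 mm

Required P_cr = n·P = 3.6 × 175 = 630.0 kN
L_e = K·L = 2 × 4.76 = 9.520 m
Required I = P_cr·L_e²/(π²E) = 6.300×10^5 × 9.520² / (π² × 1.97×10^11) = 2.937×10^-5 m⁴
I_req = 2.937×10^7 mm⁴
Solid square: I = a⁴/12  ⇒  a = (12I)^(1/4) = (12×2.937×10^7)^(1/4) = 137 mm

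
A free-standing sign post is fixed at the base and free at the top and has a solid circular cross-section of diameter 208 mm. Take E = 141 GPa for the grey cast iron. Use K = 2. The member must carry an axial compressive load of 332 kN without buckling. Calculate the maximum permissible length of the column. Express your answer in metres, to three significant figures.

L_max ≈ 9.81 m

I = πd⁴/64 = π×208⁴/64 = 9.188×10^7 mm⁴
I = 9.188×10^-5 m⁴
At the buckling limit P_cr = P = 3.320×10^5 N
From P_cr = π²EI/(K·L)²:  L = (1/K)·√(π²EI/P_cr) = (1/2)·√(π²×1.41×10^11×9.188×10^-5/3.320×10^5)
L = 9.81 m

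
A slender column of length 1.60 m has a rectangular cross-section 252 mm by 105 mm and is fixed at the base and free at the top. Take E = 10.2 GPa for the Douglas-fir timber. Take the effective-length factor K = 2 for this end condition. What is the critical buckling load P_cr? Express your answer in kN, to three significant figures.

P_cr ≈ 239 kN

Buckling occurs about the weak axis: I_min = h·b³/12 with b = 105 mm (the shorter side).
I_min = 252×105³/12 = 2.431×10^7 mm⁴
I = 2.431×10^7 mm⁴ = 2.431×10^-5 m⁴
Effective length L_e = K·L = 2 × 1.60 = 3.200 m
P_cr = π²EI / L_e² = π² × 10.2×10⁹ × 2.431×10^-5 / 3.200² = 2.390×10^5 N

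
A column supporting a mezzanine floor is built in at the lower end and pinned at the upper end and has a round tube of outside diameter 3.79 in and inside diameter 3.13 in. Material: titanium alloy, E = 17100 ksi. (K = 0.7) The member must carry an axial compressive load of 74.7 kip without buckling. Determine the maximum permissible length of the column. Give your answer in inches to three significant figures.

L_max ≈ 158 in

d_o = 3.79 in, d_i = 3.13 in
I = π(d_o⁴ − d_i⁴)/64 = π(3.79⁴ − 3.130⁴)/64 = 5.417 in⁴
At the buckling limit P_cr = P = 7.470×10^4 lb
From P_cr = π²EI/(K·L)²:  L = (1/K)·√(π²EI/P_cr) = (1/0.7)·√(π²×1.71×10^7×5.417/7.470×10^4)
L = 158 in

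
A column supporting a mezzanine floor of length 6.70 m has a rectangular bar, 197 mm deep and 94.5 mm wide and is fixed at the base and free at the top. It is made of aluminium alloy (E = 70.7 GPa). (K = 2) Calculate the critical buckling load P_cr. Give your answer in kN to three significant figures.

P_cr ≈ 53.8 kN

Buckling occurs about the weak axis: I_min = h·b³/12 with b = 94.5 mm (the shorter side).
I_min = 197×94.5³/12 = 1.385×10^7 mm⁴
I = 1.385×10^7 mm⁴ = 1.385×10^-5 m⁴
Effective length L_e = K·L = 2 × 6.70 = 13.40 m
P_cr = π²EI / L_e² = π² × 70.7×10⁹ × 1.385×10^-5 / 13.40² = 5.384×10^4 N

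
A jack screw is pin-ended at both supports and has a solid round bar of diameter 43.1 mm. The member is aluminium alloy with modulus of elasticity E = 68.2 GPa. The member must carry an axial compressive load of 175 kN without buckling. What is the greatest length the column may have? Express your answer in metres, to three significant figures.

I = πd⁴/64 = π×43.1⁴/64 = 1.694×10^5 mm⁴
I = 1.694×10^-7 m⁴
At the buckling limit P_cr = P = 1.750×10^5 N
From P_cr = π²EI/(K·L)²:  L = (1/K)·√(π²EI/P_cr) = (1/1)·√(π²×6.82×10^10×1.694×10^-7/1.750×10^5)
L = 0.807 m

L_max ≈ 0.807 m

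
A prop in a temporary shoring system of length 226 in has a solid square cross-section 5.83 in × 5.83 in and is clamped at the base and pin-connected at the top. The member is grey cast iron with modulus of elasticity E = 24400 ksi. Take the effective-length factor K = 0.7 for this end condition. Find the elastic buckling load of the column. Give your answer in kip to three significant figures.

P_cr ≈ 926 kip

I = a⁴/12 = 5.83⁴/12 = 96.27 in⁴
Effective length L_e = K·L = 0.7 × 226 = 158.2 in
P_cr = π²EI / L_e² = π² × 24400×10³ × 96.27 / 158.2² = 9.263×10^5 lb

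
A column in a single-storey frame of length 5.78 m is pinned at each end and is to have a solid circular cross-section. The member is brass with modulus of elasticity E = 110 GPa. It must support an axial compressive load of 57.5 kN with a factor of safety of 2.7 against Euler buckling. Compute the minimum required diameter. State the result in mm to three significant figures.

Required P_cr = n·P = 2.7 × 57.5 = 155.2 kN
L_e = K·L = 1 × 5.78 = 5.780 m
Required I = P_cr·L_e²/(π²E) = 1.552×10^5 × 5.780² / (π² × 1.10×10^11) = 4.777×10^-6 m⁴
I_req = 4.777×10^6 mm⁴
Solid circle: I = πd⁴/64  ⇒  d = (64I/π)^(1/4) = (64×4.777×10^6/π)^(1/4) = 99.3 mm

d ≈ 99.3 mm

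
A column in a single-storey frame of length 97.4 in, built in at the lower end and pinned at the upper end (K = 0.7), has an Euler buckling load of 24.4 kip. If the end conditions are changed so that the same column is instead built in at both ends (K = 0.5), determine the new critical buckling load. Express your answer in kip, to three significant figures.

P_cr ∝ 1/K², so P_cr,new = P_cr,old × (K_old/K_new)² = 24.4 × (0.7/0.5)²
= 24.4 × 1.960 = 47.8 kip

P_cr ≈ 47.8 kip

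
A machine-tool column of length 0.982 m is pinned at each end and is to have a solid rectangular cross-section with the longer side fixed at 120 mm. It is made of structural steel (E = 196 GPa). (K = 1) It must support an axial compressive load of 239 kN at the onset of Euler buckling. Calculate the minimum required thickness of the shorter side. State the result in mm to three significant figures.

b ≈ 22.8 mm

L_e = K·L = 1 × 0.982 = 0.9820 m
Required I = P_cr·L_e²/(π²E) = 2.390×10^5 × 0.9820² / (π² × 1.96×10^11) = 1.191×10^-7 m⁴
I_req = 1.191×10^5 mm⁴
Rectangle, weak axis: I_min = h·b³/12 with h = 120 mm fixed  ⇒  b = (12I/h)^(1/3) = 22.8 mm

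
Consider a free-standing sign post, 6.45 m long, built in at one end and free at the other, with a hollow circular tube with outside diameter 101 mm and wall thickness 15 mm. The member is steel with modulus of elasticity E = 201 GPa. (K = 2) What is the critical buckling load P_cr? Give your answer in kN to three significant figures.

P_cr ≈ 46.0 kN

Inner diameter d_i = 101 − 2×15 = 71.00 mm
I = π(d_o⁴ − d_i⁴)/64 = π(101⁴ − 71.00⁴)/64 = 3.861×10^6 mm⁴
I = 3.861×10^6 mm⁴ = 3.861×10^-6 m⁴
Effective length L_e = K·L = 2 × 6.45 = 12.90 m
P_cr = π²EI / L_e² = π² × 201×10⁹ × 3.861×10^-6 / 12.90² = 4.602×10^4 N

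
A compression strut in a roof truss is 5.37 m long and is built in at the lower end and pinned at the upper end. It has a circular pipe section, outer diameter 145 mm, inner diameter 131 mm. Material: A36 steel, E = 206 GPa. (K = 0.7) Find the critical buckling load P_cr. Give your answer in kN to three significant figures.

P_cr ≈ 1040 kN

d_o = 145 mm, d_i = 131 mm
I = π(d_o⁴ − d_i⁴)/64 = π(145⁴ − 131.0⁴)/64 = 7.243×10^6 mm⁴
I = 7.243×10^6 mm⁴ = 7.243×10^-6 m⁴
Effective length L_e = K·L = 0.7 × 5.37 = 3.759 m
P_cr = π²EI / L_e² = π² × 206×10⁹ × 7.243×10^-6 / 3.759² = 1.042×10^6 N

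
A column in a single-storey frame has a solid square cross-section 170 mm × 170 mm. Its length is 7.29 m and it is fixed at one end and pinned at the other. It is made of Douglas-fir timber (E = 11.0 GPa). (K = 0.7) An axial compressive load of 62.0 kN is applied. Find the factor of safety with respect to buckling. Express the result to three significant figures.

n ≈ 4.68

I = a⁴/12 = 170⁴/12 = 6.960×10^7 mm⁴
I = 6.960×10^7 mm⁴ = 6.960×10^-5 m⁴
Effective length L_e = K·L = 0.7 × 7.29 = 5.103 m
P_cr = π²EI / L_e² = π² × 11.0×10⁹ × 6.960×10^-5 / 5.103² = 2.902×10^5 N
Factor of safety n = P_cr / P = 290.17 / 62.0 = 4.68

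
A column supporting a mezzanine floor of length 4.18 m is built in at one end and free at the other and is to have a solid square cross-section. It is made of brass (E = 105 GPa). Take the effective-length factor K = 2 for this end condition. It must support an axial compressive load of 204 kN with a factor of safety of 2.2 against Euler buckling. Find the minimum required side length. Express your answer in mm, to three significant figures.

a ≈ 138 mm

Required P_cr = n·P = 2.2 × 204 = 448.8 kN
L_e = K·L = 2 × 4.18 = 8.360 m
Required I = P_cr·L_e²/(π²E) = 4.488×10^5 × 8.360² / (π² × 1.05×10^11) = 3.027×10^-5 m⁴
I_req = 3.027×10^7 mm⁴
Solid square: I = a⁴/12  ⇒  a = (12I)^(1/4) = (12×3.027×10^7)^(1/4) = 138 mm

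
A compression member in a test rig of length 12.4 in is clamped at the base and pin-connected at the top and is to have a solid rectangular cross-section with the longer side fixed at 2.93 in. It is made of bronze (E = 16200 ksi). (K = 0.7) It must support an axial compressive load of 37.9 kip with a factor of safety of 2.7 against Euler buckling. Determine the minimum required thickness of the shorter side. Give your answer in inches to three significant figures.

b ≈ 0.582 in

Required P_cr = n·P = 2.7 × 37.9 = 102.3 kip
L_e = K·L = 0.7 × 12.4 = 8.680 in
Required I = P_cr·L_e²/(π²E) = 1.023×10^5 × 8.680² / (π² × 1.62×10^7) = 4.822×10^-2 in⁴
Rectangle, weak axis: I_min = h·b³/12 with h = 2.93 in fixed  ⇒  b = (12I/h)^(1/3) = 0.582 in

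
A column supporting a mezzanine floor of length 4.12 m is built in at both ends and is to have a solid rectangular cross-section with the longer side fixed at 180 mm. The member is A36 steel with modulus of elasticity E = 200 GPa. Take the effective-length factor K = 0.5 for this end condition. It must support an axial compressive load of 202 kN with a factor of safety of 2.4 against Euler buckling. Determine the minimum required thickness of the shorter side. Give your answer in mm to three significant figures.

b ≈ 41.1 mm

Required P_cr = n·P = 2.4 × 202 = 484.8 kN
L_e = K·L = 0.5 × 4.12 = 2.060 m
Required I = P_cr·L_e²/(π²E) = 4.848×10^5 × 2.060² / (π² × 2.00×10^11) = 1.042×10^-6 m⁴
I_req = 1.042×10^6 mm⁴
Rectangle, weak axis: I_min = h·b³/12 with h = 180 mm fixed  ⇒  b = (12I/h)^(1/3) = 41.1 mm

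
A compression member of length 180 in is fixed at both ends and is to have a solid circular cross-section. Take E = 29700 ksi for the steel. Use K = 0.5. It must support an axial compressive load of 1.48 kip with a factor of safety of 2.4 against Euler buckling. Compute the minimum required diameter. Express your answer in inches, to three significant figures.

d ≈ 1.19 in

Required P_cr = n·P = 2.4 × 1.48 = 3.552 kip
L_e = K·L = 0.5 × 180 = 90.00 in
Required I = P_cr·L_e²/(π²E) = 3.552×10^3 × 90.00² / (π² × 2.97×10^7) = 9.815×10^-2 in⁴
Solid circle: I = πd⁴/64  ⇒  d = (64I/π)^(1/4) = (64×9.815×10^-2/π)^(1/4) = 1.19 in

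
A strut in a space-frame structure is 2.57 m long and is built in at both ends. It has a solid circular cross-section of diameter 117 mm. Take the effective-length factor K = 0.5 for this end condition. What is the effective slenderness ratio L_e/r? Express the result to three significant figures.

λ ≈ 43.9

For a solid circle r = d/4 = 117/4 = 29.25 mm
L_e = K·L = 0.5 × 2.57 m = 1.285 m = 1285.0 mm
λ = L_e / r_min = 1285.0 / 29.25 = 43.9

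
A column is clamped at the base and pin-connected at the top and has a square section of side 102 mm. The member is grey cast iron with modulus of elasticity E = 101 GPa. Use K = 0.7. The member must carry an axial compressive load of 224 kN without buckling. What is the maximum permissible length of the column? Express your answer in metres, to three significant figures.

I = a⁴/12 = 102⁴/12 = 9.020×10^6 mm⁴
I = 9.020×10^-6 m⁴
At the buckling limit P_cr = P = 2.240×10^5 N
From P_cr = π²EI/(K·L)²:  L = (1/K)·√(π²EI/P_cr) = (1/0.7)·√(π²×1.01×10^11×9.020×10^-6/2.240×10^5)
L = 9.05 m

L_max ≈ 9.05 m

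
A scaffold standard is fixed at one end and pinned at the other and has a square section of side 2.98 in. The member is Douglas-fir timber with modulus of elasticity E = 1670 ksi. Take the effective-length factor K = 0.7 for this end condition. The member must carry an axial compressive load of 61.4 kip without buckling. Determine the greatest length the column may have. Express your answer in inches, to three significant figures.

L_max ≈ 60.0 in

I = a⁴/12 = 2.98⁴/12 = 6.572 in⁴
At the buckling limit P_cr = P = 6.140×10^4 lb
From P_cr = π²EI/(K·L)²:  L = (1/K)·√(π²EI/P_cr) = (1/0.7)·√(π²×1.67×10^6×6.572/6.140×10^4)
L = 60.0 in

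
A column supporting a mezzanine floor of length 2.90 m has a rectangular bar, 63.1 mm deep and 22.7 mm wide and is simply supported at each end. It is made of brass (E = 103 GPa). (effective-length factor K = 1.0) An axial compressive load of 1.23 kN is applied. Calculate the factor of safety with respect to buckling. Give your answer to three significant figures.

Buckling occurs about the weak axis: I_min = h·b³/12 with b = 22.7 mm (the shorter side).
I_min = 63.1×22.7³/12 = 6.151×10^4 mm⁴
I = 6.151×10^4 mm⁴ = 6.151×10^-8 m⁴
Effective length L_e = K·L = 1 × 2.90 = 2.900 m
P_cr = π²EI / L_e² = π² × 103×10⁹ × 6.151×10^-8 / 2.900² = 7.435×10^3 N
Factor of safety n = P_cr / P = 7.4348 / 1.23 = 6.04

n ≈ 6.04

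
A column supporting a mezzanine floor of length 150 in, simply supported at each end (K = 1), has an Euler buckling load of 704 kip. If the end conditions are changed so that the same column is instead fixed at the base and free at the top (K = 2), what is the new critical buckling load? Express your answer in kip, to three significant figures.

P_cr ∝ 1/K², so P_cr,new = P_cr,old × (K_old/K_new)² = 704 × (1/2)²
= 704 × 0.2500 = 176 kip

P_cr ≈ 176 kip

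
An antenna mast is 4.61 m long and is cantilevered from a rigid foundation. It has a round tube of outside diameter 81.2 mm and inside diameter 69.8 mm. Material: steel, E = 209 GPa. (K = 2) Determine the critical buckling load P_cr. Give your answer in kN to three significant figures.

P_cr ≈ 23.5 kN

d_o = 81.2 mm, d_i = 69.8 mm
I = π(d_o⁴ − d_i⁴)/64 = π(81.2⁴ − 69.80⁴)/64 = 9.688×10^5 mm⁴
I = 9.688×10^5 mm⁴ = 9.688×10^-7 m⁴
Effective length L_e = K·L = 2 × 4.61 = 9.220 m
P_cr = π²EI / L_e² = π² × 209×10⁹ × 9.688×10^-7 / 9.220² = 2.351×10^4 N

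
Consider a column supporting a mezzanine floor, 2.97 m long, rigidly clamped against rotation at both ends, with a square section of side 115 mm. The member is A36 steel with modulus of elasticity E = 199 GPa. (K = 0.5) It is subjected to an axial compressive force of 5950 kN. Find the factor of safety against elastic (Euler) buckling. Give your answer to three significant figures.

I = a⁴/12 = 115⁴/12 = 1.458×10^7 mm⁴
I = 1.458×10^7 mm⁴ = 1.458×10^-5 m⁴
Effective length L_e = K·L = 0.5 × 2.97 = 1.485 m
P_cr = π²EI / L_e² = π² × 199×10⁹ × 1.458×10^-5 / 1.485² = 1.298×10^7 N
Factor of safety n = P_cr / P = 12981 / 5950 = 2.18

n ≈ 2.18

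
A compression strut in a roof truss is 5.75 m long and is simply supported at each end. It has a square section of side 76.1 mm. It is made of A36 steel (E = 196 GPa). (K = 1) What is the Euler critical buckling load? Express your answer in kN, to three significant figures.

P_cr ≈ 164 kN

I = a⁴/12 = 76.1⁴/12 = 2.795×10^6 mm⁴
I = 2.795×10^6 mm⁴ = 2.795×10^-6 m⁴
Effective length L_e = K·L = 1 × 5.75 = 5.750 m
P_cr = π²EI / L_e² = π² × 196×10⁹ × 2.795×10^-6 / 5.750² = 1.635×10^5 N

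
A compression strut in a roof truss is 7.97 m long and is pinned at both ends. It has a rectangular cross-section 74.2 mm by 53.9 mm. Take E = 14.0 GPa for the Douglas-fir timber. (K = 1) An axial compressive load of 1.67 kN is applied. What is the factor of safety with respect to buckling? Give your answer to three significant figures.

Buckling occurs about the weak axis: I_min = h·b³/12 with b = 53.9 mm (the shorter side).
I_min = 74.2×53.9³/12 = 9.683×10^5 mm⁴
I = 9.683×10^5 mm⁴ = 9.683×10^-7 m⁴
Effective length L_e = K·L = 1 × 7.97 = 7.970 m
P_cr = π²EI / L_e² = π² × 14.0×10⁹ × 9.683×10^-7 / 7.970² = 2.106×10^3 N
Factor of safety n = P_cr / P = 2.1062 / 1.67 = 1.26

n ≈ 1.26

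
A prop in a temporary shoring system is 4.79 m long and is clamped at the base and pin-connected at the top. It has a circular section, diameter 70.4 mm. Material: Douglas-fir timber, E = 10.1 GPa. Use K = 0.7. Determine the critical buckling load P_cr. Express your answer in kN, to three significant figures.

I = πd⁴/64 = π×70.4⁴/64 = 1.206×10^6 mm⁴
I = 1.206×10^6 mm⁴ = 1.206×10^-6 m⁴
Effective length L_e = K·L = 0.7 × 4.79 = 3.353 m
P_cr = π²EI / L_e² = π² × 10.1×10⁹ × 1.206×10^-6 / 3.353² = 1.069×10^4 N

P_cr ≈ 10.7 kN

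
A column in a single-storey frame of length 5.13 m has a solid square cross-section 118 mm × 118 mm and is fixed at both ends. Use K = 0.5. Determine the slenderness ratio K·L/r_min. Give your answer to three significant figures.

λ ≈ 75.3

For a square r = a/√12 = 118/√12 = 34.06 mm
L_e = K·L = 0.5 × 5.13 m = 2.565 m = 2565.0 mm
λ = L_e / r_min = 2565.0 / 34.06 = 75.3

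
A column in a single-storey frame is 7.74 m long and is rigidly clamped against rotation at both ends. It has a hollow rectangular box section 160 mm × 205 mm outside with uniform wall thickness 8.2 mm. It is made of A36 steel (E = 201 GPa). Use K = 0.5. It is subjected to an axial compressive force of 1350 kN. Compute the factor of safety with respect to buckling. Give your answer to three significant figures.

Inner dimensions: h_i = 205 − 2×8.2 = 188.6 mm, b_i = 160 − 2×8.2 = 143.6 mm
Weak-axis I_min = (h_o·b_o³ − h_i·b_i³)/12 with b_o = 160, b_i = 143.6 mm (shorter outer/inner sides).
I_min = (205×160³ − 188.6×143.6³)/12 = 2.343×10^7 mm⁴
I = 2.343×10^7 mm⁴ = 2.343×10^-5 m⁴
Effective length L_e = K·L = 0.5 × 7.74 = 3.870 m
P_cr = π²EI / L_e² = π² × 201×10⁹ × 2.343×10^-5 / 3.870² = 3.104×10^6 N
Factor of safety n = P_cr / P = 3103.9 / 1350 = 2.30

n ≈ 2.30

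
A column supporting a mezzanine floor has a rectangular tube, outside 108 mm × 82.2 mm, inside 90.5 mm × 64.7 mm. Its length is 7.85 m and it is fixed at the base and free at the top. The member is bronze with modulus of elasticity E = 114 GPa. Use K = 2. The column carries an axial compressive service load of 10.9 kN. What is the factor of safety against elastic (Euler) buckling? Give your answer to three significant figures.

n ≈ 1.24

Weak-axis I_min = (h_o·b_o³ − h_i·b_i³)/12 with b_o = 82.2, b_i = 64.70 mm (shorter outer/inner sides).
I_min = (108×82.2³ − 90.50×64.70³)/12 = 2.956×10^6 mm⁴
I = 2.956×10^6 mm⁴ = 2.956×10^-6 m⁴
Effective length L_e = K·L = 2 × 7.85 = 15.70 m
P_cr = π²EI / L_e² = π² × 114×10⁹ × 2.956×10^-6 / 15.70² = 1.349×10^4 N
Factor of safety n = P_cr / P = 13.494 / 10.9 = 1.24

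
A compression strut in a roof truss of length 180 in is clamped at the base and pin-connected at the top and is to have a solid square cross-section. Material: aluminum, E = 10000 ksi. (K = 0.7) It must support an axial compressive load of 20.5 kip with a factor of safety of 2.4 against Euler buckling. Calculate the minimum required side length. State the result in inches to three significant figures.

Required P_cr = n·P = 2.4 × 20.5 = 49.20 kip
L_e = K·L = 0.7 × 180 = 126.0 in
Required I = P_cr·L_e²/(π²E) = 4.920×10^4 × 126.0² / (π² × 1.00×10^7) = 7.914 in⁴
Solid square: I = a⁴/12  ⇒  a = (12I)^(1/4) = (12×7.914)^(1/4) = 3.12 in

a ≈ 3.12 in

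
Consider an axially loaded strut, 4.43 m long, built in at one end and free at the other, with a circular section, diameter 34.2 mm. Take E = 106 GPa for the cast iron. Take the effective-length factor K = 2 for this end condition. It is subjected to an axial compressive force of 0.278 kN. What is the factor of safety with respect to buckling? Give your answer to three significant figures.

I = πd⁴/64 = π×34.2⁴/64 = 6.715×10^4 mm⁴
I = 6.715×10^4 mm⁴ = 6.715×10^-8 m⁴
Effective length L_e = K·L = 2 × 4.43 = 8.860 m
P_cr = π²EI / L_e² = π² × 106×10⁹ × 6.715×10^-8 / 8.860² = 895.0 N
Factor of safety n = P_cr / P = 0.89498 / 0.278 = 3.22

n ≈ 3.22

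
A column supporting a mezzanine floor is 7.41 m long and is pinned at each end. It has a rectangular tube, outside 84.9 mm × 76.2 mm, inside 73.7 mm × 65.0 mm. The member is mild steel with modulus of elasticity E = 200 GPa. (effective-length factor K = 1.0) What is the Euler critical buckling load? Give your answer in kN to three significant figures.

P_cr ≈ 51.9 kN

Weak-axis I_min = (h_o·b_o³ − h_i·b_i³)/12 with b_o = 76.2, b_i = 65.00 mm (shorter outer/inner sides).
I_min = (84.9×76.2³ − 73.70×65.00³)/12 = 1.444×10^6 mm⁴
I = 1.444×10^6 mm⁴ = 1.444×10^-6 m⁴
Effective length L_e = K·L = 1 × 7.41 = 7.410 m
P_cr = π²EI / L_e² = π² × 200×10⁹ × 1.444×10^-6 / 7.410² = 5.190×10^4 N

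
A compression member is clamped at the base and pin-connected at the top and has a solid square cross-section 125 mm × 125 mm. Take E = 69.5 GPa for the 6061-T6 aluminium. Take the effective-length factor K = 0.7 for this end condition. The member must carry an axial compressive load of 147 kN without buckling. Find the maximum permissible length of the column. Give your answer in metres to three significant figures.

I = a⁴/12 = 125⁴/12 = 2.035×10^7 mm⁴
I = 2.035×10^-5 m⁴
At the buckling limit P_cr = P = 1.470×10^5 N
From P_cr = π²EI/(K·L)²:  L = (1/K)·√(π²EI/P_cr) = (1/0.7)·√(π²×6.95×10^10×2.035×10^-5/1.470×10^5)
L = 13.9 m

L_max ≈ 13.9 m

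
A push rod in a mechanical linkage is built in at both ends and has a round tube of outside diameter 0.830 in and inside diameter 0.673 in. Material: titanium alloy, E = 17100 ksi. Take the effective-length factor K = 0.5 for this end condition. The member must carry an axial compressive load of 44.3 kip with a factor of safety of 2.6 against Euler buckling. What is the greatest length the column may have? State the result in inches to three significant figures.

L_max ≈ 8.80 in

d_o = 0.830 in, d_i = 0.673 in
I = π(d_o⁴ − d_i⁴)/64 = π(0.830⁴ − 0.6730⁴)/64 = 1.323×10^-2 in⁴
Required critical load P_cr = n·P = 2.6 × 44.3 = 115.2 kip = 1.152×10^5 lb
From P_cr = π²EI/(K·L)²:  L = (1/K)·√(π²EI/P_cr) = (1/0.5)·√(π²×1.71×10^7×1.323×10^-2/1.152×10^5)
L = 8.80 in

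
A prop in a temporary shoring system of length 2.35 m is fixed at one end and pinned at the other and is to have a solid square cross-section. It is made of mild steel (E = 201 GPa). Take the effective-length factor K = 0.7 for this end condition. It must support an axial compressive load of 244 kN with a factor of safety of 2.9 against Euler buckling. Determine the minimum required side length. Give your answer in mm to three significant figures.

Required P_cr = n·P = 2.9 × 244 = 707.6 kN
L_e = K·L = 0.7 × 2.35 = 1.645 m
Required I = P_cr·L_e²/(π²E) = 7.076×10^5 × 1.645² / (π² × 2.01×10^11) = 9.652×10^-7 m⁴
I_req = 9.652×10^5 mm⁴
Solid square: I = a⁴/12  ⇒  a = (12I)^(1/4) = (12×9.652×10^5)^(1/4) = 58.3 mm

a ≈ 58.3 mm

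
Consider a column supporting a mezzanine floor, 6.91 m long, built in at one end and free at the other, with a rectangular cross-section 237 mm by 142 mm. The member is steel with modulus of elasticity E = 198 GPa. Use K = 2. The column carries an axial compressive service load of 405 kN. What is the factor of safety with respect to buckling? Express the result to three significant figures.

n ≈ 1.43

Buckling occurs about the weak axis: I_min = h·b³/12 with b = 142 mm (the shorter side).
I_min = 237×142³/12 = 5.655×10^7 mm⁴
I = 5.655×10^7 mm⁴ = 5.655×10^-5 m⁴
Effective length L_e = K·L = 2 × 6.91 = 13.82 m
P_cr = π²EI / L_e² = π² × 198×10⁹ × 5.655×10^-5 / 13.82² = 5.786×10^5 N
Factor of safety n = P_cr / P = 578.60 / 405 = 1.43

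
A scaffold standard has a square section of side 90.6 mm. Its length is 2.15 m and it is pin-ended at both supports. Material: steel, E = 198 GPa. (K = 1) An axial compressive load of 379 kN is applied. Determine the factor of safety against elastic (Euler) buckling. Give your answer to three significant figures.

n ≈ 6.26

I = a⁴/12 = 90.6⁴/12 = 5.615×10^6 mm⁴
I = 5.615×10^6 mm⁴ = 5.615×10^-6 m⁴
Effective length L_e = K·L = 1 × 2.15 = 2.150 m
P_cr = π²EI / L_e² = π² × 198×10⁹ × 5.615×10^-6 / 2.150² = 2.374×10^6 N
Factor of safety n = P_cr / P = 2373.7 / 379 = 6.26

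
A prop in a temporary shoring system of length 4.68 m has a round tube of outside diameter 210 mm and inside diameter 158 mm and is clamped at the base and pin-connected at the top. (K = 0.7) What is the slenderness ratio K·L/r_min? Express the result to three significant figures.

d_o = 210 mm, d_i = 158 mm
I = π(d_o⁴ − d_i⁴)/64 = π(210⁴ − 158.0⁴)/64 = 6.487×10^7 mm⁴
A = 1.503×10^4 mm²;  r_min = √(I/A) = √(6.487×10^7/1.503×10^4) = 65.70 mm
L_e = K·L = 0.7 × 4.68 m = 3.276 m = 3276.0 mm
λ = L_e / r_min = 3276.0 / 65.70 = 49.9

λ ≈ 49.9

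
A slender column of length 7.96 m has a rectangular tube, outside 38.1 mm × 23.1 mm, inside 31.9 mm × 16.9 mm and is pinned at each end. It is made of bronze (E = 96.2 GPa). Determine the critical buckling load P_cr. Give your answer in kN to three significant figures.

P_cr ≈ 0.394 kN

Weak-axis I_min = (h_o·b_o³ − h_i·b_i³)/12 with b_o = 23.1, b_i = 16.90 mm (shorter outer/inner sides).
I_min = (38.1×23.1³ − 31.90×16.90³)/12 = 2.631×10^4 mm⁴
I = 2.631×10^4 mm⁴ = 2.631×10^-8 m⁴
Effective length L_e = K·L = 1 × 7.96 = 7.960 m
P_cr = π²EI / L_e² = π² × 96.2×10⁹ × 2.631×10^-8 / 7.960² = 394.2 N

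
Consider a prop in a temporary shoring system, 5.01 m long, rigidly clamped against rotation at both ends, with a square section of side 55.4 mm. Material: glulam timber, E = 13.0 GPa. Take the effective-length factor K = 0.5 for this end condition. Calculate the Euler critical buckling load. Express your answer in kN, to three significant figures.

I = a⁴/12 = 55.4⁴/12 = 7.850×10^5 mm⁴
I = 7.850×10^5 mm⁴ = 7.850×10^-7 m⁴
Effective length L_e = K·L = 0.5 × 5.01 = 2.505 m
P_cr = π²EI / L_e² = π² × 13.0×10⁹ × 7.850×10^-7 / 2.505² = 1.605×10^4 N

P_cr ≈ 16.1 kN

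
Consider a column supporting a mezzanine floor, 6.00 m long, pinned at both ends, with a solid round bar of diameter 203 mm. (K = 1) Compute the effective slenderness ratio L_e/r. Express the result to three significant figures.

λ ≈ 118

For a solid circle r = d/4 = 203/4 = 50.75 mm
L_e = K·L = 1 × 6.00 m = 6.000 m = 6000.0 mm
λ = L_e / r_min = 6000.0 / 50.75 = 118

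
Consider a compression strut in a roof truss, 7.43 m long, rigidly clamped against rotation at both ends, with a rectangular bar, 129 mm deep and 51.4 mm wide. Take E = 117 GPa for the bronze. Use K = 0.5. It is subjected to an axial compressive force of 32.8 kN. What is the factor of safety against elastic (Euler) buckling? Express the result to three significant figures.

n ≈ 3.72

Buckling occurs about the weak axis: I_min = h·b³/12 with b = 51.4 mm (the shorter side).
I_min = 129×51.4³/12 = 1.460×10^6 mm⁴
I = 1.460×10^6 mm⁴ = 1.460×10^-6 m⁴
Effective length L_e = K·L = 0.5 × 7.43 = 3.715 m
P_cr = π²EI / L_e² = π² × 117×10⁹ × 1.460×10^-6 / 3.715² = 1.221×10^5 N
Factor of safety n = P_cr / P = 122.14 / 32.8 = 3.72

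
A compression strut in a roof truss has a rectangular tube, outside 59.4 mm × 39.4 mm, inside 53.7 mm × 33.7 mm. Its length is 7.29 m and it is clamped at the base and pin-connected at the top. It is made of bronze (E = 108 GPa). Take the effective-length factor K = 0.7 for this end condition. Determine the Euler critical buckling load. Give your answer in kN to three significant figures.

P_cr ≈ 5.38 kN

Weak-axis I_min = (h_o·b_o³ − h_i·b_i³)/12 with b_o = 39.4, b_i = 33.70 mm (shorter outer/inner sides).
I_min = (59.4×39.4³ − 53.70×33.70³)/12 = 1.315×10^5 mm⁴
I = 1.315×10^5 mm⁴ = 1.315×10^-7 m⁴
Effective length L_e = K·L = 0.7 × 7.29 = 5.103 m
P_cr = π²EI / L_e² = π² × 108×10⁹ × 1.315×10^-7 / 5.103² = 5.382×10^3 N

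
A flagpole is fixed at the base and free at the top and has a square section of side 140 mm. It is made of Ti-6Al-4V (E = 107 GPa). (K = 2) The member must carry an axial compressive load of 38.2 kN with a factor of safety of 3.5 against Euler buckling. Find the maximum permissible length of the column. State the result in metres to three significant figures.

L_max ≈ 7.95 m

I = a⁴/12 = 140⁴/12 = 3.201×10^7 mm⁴
I = 3.201×10^-5 m⁴
Required critical load P_cr = n·P = 3.5 × 38.2 = 133.7 kN = 1.337×10^5 N
From P_cr = π²EI/(K·L)²:  L = (1/K)·√(π²EI/P_cr) = (1/2)·√(π²×1.07×10^11×3.201×10^-5/1.337×10^5)
L = 7.95 m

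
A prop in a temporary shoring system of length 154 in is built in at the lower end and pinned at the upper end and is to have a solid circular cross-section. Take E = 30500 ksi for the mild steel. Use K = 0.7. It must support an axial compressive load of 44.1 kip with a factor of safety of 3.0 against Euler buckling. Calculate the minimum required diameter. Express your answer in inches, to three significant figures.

Required P_cr = n·P = 3.0 × 44.1 = 132.3 kip
L_e = K·L = 0.7 × 154 = 107.8 in
Required I = P_cr·L_e²/(π²E) = 1.323×10^5 × 107.8² / (π² × 3.05×10^7) = 5.107 in⁴
Solid circle: I = πd⁴/64  ⇒  d = (64I/π)^(1/4) = (64×5.107/π)^(1/4) = 3.19 in

d ≈ 3.19 in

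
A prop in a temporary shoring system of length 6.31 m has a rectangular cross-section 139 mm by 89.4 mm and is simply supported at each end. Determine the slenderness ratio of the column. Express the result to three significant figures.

Buckling occurs about the weak axis: I_min = h·b³/12 with b = 89.4 mm (the shorter side).
I_min = 139×89.4³/12 = 8.276×10^6 mm⁴
A = 1.243×10^4 mm²;  r_min = √(I/A) = √(8.276×10^6/1.243×10^4) = 25.81 mm
L_e = K·L = 1 × 6.31 m = 6.310 m = 6310.0 mm
λ = L_e / r_min = 6310.0 / 25.81 = 245

λ ≈ 245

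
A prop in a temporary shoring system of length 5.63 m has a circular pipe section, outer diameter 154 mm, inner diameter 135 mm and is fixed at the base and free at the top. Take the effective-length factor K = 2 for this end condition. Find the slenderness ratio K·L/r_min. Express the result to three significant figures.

λ ≈ 220

d_o = 154 mm, d_i = 135 mm
I = π(d_o⁴ − d_i⁴)/64 = π(154⁴ − 135.0⁴)/64 = 1.130×10^7 mm⁴
A = 4.313×10^3 mm²;  r_min = √(I/A) = √(1.130×10^7/4.313×10^3) = 51.20 mm
L_e = K·L = 2 × 5.63 m = 11.26 m = 11260 mm
λ = L_e / r_min = 11260 / 51.20 = 220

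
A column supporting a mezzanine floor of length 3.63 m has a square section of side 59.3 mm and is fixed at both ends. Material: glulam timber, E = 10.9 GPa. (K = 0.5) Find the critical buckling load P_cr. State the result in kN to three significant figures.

P_cr ≈ 33.7 kN

I = a⁴/12 = 59.3⁴/12 = 1.030×10^6 mm⁴
I = 1.030×10^6 mm⁴ = 1.030×10^-6 m⁴
Effective length L_e = K·L = 0.5 × 3.63 = 1.815 m
P_cr = π²EI / L_e² = π² × 10.9×10⁹ × 1.030×10^-6 / 1.815² = 3.365×10^4 N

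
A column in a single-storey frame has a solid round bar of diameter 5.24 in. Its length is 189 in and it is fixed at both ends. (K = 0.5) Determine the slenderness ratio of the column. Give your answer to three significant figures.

I = πd⁴/64 = π×5.24⁴/64 = 37.01 in⁴
A = 21.57 in²;  r_min = √(I/A) = √(37.01/21.57) = 1.310 in
L_e = K·L = 0.5 × 189 = 94.50 in
λ = L_e / r_min = 94.500 / 1.310 = 72.1

λ ≈ 72.1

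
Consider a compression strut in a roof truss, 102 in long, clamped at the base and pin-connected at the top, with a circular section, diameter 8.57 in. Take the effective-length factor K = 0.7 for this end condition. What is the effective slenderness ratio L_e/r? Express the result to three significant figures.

λ ≈ 33.3

I = πd⁴/64 = π×8.57⁴/64 = 264.8 in⁴
A = 57.68 in²;  r_min = √(I/A) = √(264.8/57.68) = 2.142 in
L_e = K·L = 0.7 × 102 = 71.40 in
λ = L_e / r_min = 71.400 / 2.142 = 33.3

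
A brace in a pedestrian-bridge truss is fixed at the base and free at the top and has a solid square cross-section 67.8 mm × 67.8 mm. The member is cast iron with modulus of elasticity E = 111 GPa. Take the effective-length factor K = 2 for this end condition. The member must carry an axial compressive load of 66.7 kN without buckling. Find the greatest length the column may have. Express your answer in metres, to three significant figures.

I = a⁴/12 = 67.8⁴/12 = 1.761×10^6 mm⁴
I = 1.761×10^-6 m⁴
At the buckling limit P_cr = P = 6.670×10^4 N
From P_cr = π²EI/(K·L)²:  L = (1/K)·√(π²EI/P_cr) = (1/2)·√(π²×1.11×10^11×1.761×10^-6/6.670×10^4)
L = 2.69 m

L_max ≈ 2.69 m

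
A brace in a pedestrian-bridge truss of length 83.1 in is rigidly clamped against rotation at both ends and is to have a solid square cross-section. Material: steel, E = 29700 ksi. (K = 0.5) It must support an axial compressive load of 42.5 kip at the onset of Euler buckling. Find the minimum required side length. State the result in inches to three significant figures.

L_e = K·L = 0.5 × 83.1 = 41.55 in
Required I = P_cr·L_e²/(π²E) = 4.250×10^4 × 41.55² / (π² × 2.97×10^7) = 0.2503 in⁴
Solid square: I = a⁴/12  ⇒  a = (12I)^(1/4) = (12×0.2503)^(1/4) = 1.32 in

a ≈ 1.32 in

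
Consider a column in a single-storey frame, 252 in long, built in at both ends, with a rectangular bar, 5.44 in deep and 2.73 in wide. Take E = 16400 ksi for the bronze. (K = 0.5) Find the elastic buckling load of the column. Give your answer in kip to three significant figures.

P_cr ≈ 94.0 kip

Buckling occurs about the weak axis: I_min = h·b³/12 with b = 2.73 in (the shorter side).
I_min = 5.44×2.73³/12 = 9.224 in⁴
Effective length L_e = K·L = 0.5 × 252 = 126.0 in
P_cr = π²EI / L_e² = π² × 16400×10³ × 9.224 / 126.0² = 9.404×10^4 lb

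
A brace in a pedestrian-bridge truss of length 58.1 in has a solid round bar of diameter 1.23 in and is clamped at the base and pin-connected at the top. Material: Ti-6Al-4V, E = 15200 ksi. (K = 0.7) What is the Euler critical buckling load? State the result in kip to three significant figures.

P_cr ≈ 10.2 kip

I = πd⁴/64 = π×1.23⁴/64 = 0.1124 in⁴
Effective length L_e = K·L = 0.7 × 58.1 = 40.67 in
P_cr = π²EI / L_e² = π² × 15200×10³ × 0.1124 / 40.67² = 1.019×10^4 lb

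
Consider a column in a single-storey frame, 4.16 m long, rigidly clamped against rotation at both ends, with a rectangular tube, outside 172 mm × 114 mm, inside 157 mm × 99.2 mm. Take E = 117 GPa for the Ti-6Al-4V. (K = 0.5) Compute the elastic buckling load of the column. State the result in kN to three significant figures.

P_cr ≈ 2260 kN

Weak-axis I_min = (h_o·b_o³ − h_i·b_i³)/12 with b_o = 114, b_i = 99.20 mm (shorter outer/inner sides).
I_min = (172×114³ − 157.0×99.20³)/12 = 8.464×10^6 mm⁴
I = 8.464×10^6 mm⁴ = 8.464×10^-6 m⁴
Effective length L_e = K·L = 0.5 × 4.16 = 2.080 m
P_cr = π²EI / L_e² = π² × 117×10⁹ × 8.464×10^-6 / 2.080² = 2.259×10^6 N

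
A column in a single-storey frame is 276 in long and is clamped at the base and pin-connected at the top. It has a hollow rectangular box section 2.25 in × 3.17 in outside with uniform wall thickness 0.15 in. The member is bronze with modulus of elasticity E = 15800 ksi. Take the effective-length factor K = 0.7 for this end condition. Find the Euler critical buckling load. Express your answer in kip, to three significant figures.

P_cr ≈ 5.16 kip

Inner dimensions: h_i = 3.17 − 2×0.15 = 2.870 in, b_i = 2.25 − 2×0.15 = 1.950 in
Weak-axis I_min = (h_o·b_o³ − h_i·b_i³)/12 with b_o = 2.25, b_i = 1.950 in (shorter outer/inner sides).
I_min = (3.17×2.25³ − 2.870×1.950³)/12 = 1.236 in⁴
Effective length L_e = K·L = 0.7 × 276 = 193.2 in
P_cr = π²EI / L_e² = π² × 15800×10³ × 1.236 / 193.2² = 5.162×10^3 lb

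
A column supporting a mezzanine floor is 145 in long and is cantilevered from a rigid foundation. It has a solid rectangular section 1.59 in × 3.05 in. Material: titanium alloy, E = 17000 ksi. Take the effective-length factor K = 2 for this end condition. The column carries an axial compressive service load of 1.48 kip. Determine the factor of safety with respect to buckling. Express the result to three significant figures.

n ≈ 1.38

Buckling occurs about the weak axis: I_min = h·b³/12 with b = 1.59 in (the shorter side).
I_min = 3.05×1.59³/12 = 1.022 in⁴
Effective length L_e = K·L = 2 × 145 = 290.0 in
P_cr = π²EI / L_e² = π² × 17000×10³ × 1.022 / 290.0² = 2.038×10^3 lb
Factor of safety n = P_cr / P = 2.0383 / 1.48 = 1.38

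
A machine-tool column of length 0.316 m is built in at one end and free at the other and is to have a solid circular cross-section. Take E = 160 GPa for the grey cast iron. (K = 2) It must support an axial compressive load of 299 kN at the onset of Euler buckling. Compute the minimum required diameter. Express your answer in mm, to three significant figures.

L_e = K·L = 2 × 0.316 = 0.6320 m
Required I = P_cr·L_e²/(π²E) = 2.990×10^5 × 0.6320² / (π² × 1.60×10^11) = 7.563×10^-8 m⁴
I_req = 7.563×10^4 mm⁴
Solid circle: I = πd⁴/64  ⇒  d = (64I/π)^(1/4) = (64×7.563×10^4/π)^(1/4) = 35.2 mm

d ≈ 35.2 mm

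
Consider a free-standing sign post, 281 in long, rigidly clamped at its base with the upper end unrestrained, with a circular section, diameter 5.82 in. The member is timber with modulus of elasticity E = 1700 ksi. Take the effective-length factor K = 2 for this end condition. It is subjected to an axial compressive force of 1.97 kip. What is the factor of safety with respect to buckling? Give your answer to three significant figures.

n ≈ 1.52

I = πd⁴/64 = π×5.82⁴/64 = 56.32 in⁴
Effective length L_e = K·L = 2 × 281 = 562.0 in
P_cr = π²EI / L_e² = π² × 1700×10³ × 56.32 / 562.0² = 2.992×10^3 lb
Factor of safety n = P_cr / P = 2.9918 / 1.97 = 1.52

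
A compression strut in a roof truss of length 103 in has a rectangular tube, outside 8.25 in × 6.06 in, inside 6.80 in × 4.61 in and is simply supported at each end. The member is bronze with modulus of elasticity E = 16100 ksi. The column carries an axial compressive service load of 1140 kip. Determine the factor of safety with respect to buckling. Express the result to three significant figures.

n ≈ 1.28

Weak-axis I_min = (h_o·b_o³ − h_i·b_i³)/12 with b_o = 6.06, b_i = 4.610 in (shorter outer/inner sides).
I_min = (8.25×6.06³ − 6.800×4.610³)/12 = 97.48 in⁴
Effective length L_e = K·L = 1 × 103 = 103.0 in
P_cr = π²EI / L_e² = π² × 16100×10³ × 97.48 / 103.0² = 1.460×10^6 lb
Factor of safety n = P_cr / P = 1460.1 / 1140 = 1.28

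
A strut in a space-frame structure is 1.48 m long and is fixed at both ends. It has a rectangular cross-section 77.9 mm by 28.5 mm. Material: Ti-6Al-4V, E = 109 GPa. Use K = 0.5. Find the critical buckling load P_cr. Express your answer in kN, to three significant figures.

P_cr ≈ 295 kN

Buckling occurs about the weak axis: I_min = h·b³/12 with b = 28.5 mm (the shorter side).
I_min = 77.9×28.5³/12 = 1.503×10^5 mm⁴
I = 1.503×10^5 mm⁴ = 1.503×10^-7 m⁴
Effective length L_e = K·L = 0.5 × 1.48 = 0.7400 m
P_cr = π²EI / L_e² = π² × 109×10⁹ × 1.503×10^-7 / 0.7400² = 2.952×10^5 N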